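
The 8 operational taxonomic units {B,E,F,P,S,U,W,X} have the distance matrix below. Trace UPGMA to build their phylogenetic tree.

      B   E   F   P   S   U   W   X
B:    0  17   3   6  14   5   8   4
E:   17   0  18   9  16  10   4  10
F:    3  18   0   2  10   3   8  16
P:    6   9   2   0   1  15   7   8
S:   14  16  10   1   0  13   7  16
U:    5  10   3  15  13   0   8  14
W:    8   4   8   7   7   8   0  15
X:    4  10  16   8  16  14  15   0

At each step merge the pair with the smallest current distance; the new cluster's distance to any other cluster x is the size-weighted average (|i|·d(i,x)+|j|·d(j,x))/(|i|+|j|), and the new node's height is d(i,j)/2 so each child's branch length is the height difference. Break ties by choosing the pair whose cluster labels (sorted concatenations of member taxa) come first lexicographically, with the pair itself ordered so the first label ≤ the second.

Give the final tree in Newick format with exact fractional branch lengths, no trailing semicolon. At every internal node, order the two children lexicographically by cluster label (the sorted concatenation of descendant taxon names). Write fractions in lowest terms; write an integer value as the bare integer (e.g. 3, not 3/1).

1. join P+S (d=1) ⇒ PS; edges |P|=1/2, |S|=1/2
  updated: d(B,PS)=10, d(E,PS)=25/2, d(F,PS)=6, d(PS,U)=14, d(PS,W)=7, d(PS,X)=12
2. join B+F (d=3) ⇒ BF; edges |B|=3/2, |F|=3/2
  updated: d(BF,E)=35/2, d(BF,PS)=8, d(BF,U)=4, d(BF,W)=8, d(BF,X)=10
3. join BF+U (d=4) ⇒ BFU; edges |BF|=1/2, |U|=2
  updated: d(BFU,E)=15, d(BFU,PS)=10, d(BFU,W)=8, d(BFU,X)=34/3
4. join E+W (d=4) ⇒ EW; edges |E|=2, |W|=2
  updated: d(BFU,EW)=23/2, d(EW,PS)=39/4, d(EW,X)=25/2
5. join EW+PS (d=39/4) ⇒ EPSW; edges |EW|=23/8, |PS|=35/8
  updated: d(BFU,EPSW)=43/4, d(EPSW,X)=49/4
6. join BFU+EPSW (d=43/4) ⇒ BEFPSUW; edges |BFU|=27/8, |EPSW|=1/2
  updated: d(BEFPSUW,X)=83/7
7. join BEFPSUW+X (d=83/7) ⇒ BEFPSUWX; edges |BEFPSUW|=31/56, |X|=83/14
final tree: ((((B:3/2,F:3/2):1/2,U:2):27/8,((E:2,W:2):23/8,(P:1/2,S:1/2):35/8):1/2):31/56,X:83/14)
total length: 787/28

((((B:3/2,F:3/2):1/2,U:2):27/8,((E:2,W:2):23/8,(P:1/2,S:1/2):35/8):1/2):31/56,X:83/14)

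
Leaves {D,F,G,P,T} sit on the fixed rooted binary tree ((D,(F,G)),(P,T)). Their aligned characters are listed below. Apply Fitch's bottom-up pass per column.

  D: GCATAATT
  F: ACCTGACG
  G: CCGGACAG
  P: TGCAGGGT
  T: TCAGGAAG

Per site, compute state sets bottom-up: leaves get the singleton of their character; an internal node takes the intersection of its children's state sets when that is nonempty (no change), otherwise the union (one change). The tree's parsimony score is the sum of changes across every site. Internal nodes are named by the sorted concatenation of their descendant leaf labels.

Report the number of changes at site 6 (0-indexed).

3

site 0, node FG: F={A} ∪ G={C} → {A,C} (+1)
site 0, node DFG: D={G} ∪ FG={A,C} → {A,C,G} (+1)
site 0, node PT: P={T} ∩ T={T} → {T} (+0)
site 0, node DFGPT: DFG={A,C,G} ∪ PT={T} → {A,C,G,T} (+1)
site 1, node FG: F={C} ∩ G={C} → {C} (+0)
site 1, node DFG: D={C} ∩ FG={C} → {C} (+0)
site 1, node PT: P={G} ∪ T={C} → {C,G} (+1)
site 1, node DFGPT: DFG={C} ∩ PT={C,G} → {C} (+0)
site 2, node FG: F={C} ∪ G={G} → {C,G} (+1)
site 2, node DFG: D={A} ∪ FG={C,G} → {A,C,G} (+1)
site 2, node PT: P={C} ∪ T={A} → {A,C} (+1)
site 2, node DFGPT: DFG={A,C,G} ∩ PT={A,C} → {A,C} (+0)
site 3, node FG: F={T} ∪ G={G} → {G,T} (+1)
site 3, node DFG: D={T} ∩ FG={G,T} → {T} (+0)
site 3, node PT: P={A} ∪ T={G} → {A,G} (+1)
site 3, node DFGPT: DFG={T} ∪ PT={A,G} → {A,G,T} (+1)
site 4, node FG: F={G} ∪ G={A} → {A,G} (+1)
site 4, node DFG: D={A} ∩ FG={A,G} → {A} (+0)
site 4, node PT: P={G} ∩ T={G} → {G} (+0)
site 4, node DFGPT: DFG={A} ∪ PT={G} → {A,G} (+1)
site 5, node FG: F={A} ∪ G={C} → {A,C} (+1)
site 5, node DFG: D={A} ∩ FG={A,C} → {A} (+0)
site 5, node PT: P={G} ∪ T={A} → {A,G} (+1)
site 5, node DFGPT: DFG={A} ∩ PT={A,G} → {A} (+0)
site 6, node FG: F={C} ∪ G={A} → {A,C} (+1)
site 6, node DFG: D={T} ∪ FG={A,C} → {A,C,T} (+1)
site 6, node PT: P={G} ∪ T={A} → {A,G} (+1)
site 6, node DFGPT: DFG={A,C,T} ∩ PT={A,G} → {A} (+0)
site 7, node FG: F={G} ∩ G={G} → {G} (+0)
site 7, node DFG: D={T} ∪ FG={G} → {G,T} (+1)
site 7, node PT: P={T} ∪ T={G} → {G,T} (+1)
site 7, node DFGPT: DFG={G,T} ∩ PT={G,T} → {G,T} (+0)
per-site changes: [3, 1, 3, 3, 2, 2, 3, 2]; total = 19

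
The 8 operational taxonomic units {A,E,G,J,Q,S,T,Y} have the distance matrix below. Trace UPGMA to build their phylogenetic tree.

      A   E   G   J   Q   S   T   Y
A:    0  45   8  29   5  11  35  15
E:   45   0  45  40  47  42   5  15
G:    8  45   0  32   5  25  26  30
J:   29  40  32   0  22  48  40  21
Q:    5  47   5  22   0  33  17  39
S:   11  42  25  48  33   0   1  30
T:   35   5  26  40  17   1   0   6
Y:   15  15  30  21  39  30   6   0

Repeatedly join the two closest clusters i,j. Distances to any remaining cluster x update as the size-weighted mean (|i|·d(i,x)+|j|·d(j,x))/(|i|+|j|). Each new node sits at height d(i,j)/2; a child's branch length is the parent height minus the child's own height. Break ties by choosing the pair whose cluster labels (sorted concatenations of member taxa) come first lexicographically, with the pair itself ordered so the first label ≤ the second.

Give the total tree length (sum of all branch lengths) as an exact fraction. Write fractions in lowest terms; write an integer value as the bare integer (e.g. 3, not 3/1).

3373/48

iteration 1: select S,T (d=1); attach at lengths (1/2, 1/2); label the merged cluster ST
  updated: d(A,ST)=23, d(E,ST)=47/2, d(G,ST)=51/2, d(J,ST)=44, d(Q,ST)=25, d(ST,Y)=18
iteration 2: select A,Q (d=5); attach at lengths (5/2, 5/2); label the merged cluster AQ
  updated: d(AQ,E)=46, d(AQ,G)=13/2, d(AQ,J)=51/2, d(AQ,ST)=24, d(AQ,Y)=27
iteration 3: select AQ,G (d=13/2); attach at lengths (3/4, 13/4); label the merged cluster AGQ
  updated: d(AGQ,E)=137/3, d(AGQ,J)=83/3, d(AGQ,ST)=49/2, d(AGQ,Y)=28
iteration 4: select E,Y (d=15); attach at lengths (15/2, 15/2); label the merged cluster EY
  updated: d(AGQ,EY)=221/6, d(EY,J)=61/2, d(EY,ST)=83/4
iteration 5: select EY,ST (d=83/4); attach at lengths (23/8, 79/8); label the merged cluster ESTY
  updated: d(AGQ,ESTY)=92/3, d(ESTY,J)=149/4
iteration 6: select AGQ,J (d=83/3); attach at lengths (127/12, 83/6); label the merged cluster AGJQ
  updated: d(AGJQ,ESTY)=517/16
iteration 7: select AGJQ,ESTY (d=517/16); attach at lengths (223/96, 185/32); label the merged cluster AEGJQSTY
final tree: ((((A:5/2,Q:5/2):3/4,G:13/4):127/12,J:83/6):223/96,((E:15/2,Y:15/2):23/8,(S:1/2,T:1/2):79/8):185/32)
total length: 3373/48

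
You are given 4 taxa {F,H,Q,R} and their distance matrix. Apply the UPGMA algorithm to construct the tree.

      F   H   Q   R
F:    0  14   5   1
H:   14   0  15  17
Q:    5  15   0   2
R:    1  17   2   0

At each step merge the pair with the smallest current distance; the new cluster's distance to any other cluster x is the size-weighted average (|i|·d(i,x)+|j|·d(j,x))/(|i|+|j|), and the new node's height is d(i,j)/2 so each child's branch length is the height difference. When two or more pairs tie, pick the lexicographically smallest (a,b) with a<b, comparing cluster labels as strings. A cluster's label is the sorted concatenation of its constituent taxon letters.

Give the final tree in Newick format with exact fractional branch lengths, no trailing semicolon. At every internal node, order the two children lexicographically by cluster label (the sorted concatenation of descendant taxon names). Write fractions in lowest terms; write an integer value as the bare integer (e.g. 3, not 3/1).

iteration 1: select F,R (d=1); attach at lengths (1/2, 1/2); label the merged cluster FR
  updated: d(FR,H)=31/2, d(FR,Q)=7/2
iteration 2: select FR,Q (d=7/2); attach at lengths (5/4, 7/4); label the merged cluster FQR
  updated: d(FQR,H)=46/3
iteration 3: select FQR,H (d=46/3); attach at lengths (71/12, 23/3); label the merged cluster FHQR
final tree: (((F:1/2,R:1/2):5/4,Q:7/4):71/12,H:23/3)
total length: 211/12

(((F:1/2,R:1/2):5/4,Q:7/4):71/12,H:23/3)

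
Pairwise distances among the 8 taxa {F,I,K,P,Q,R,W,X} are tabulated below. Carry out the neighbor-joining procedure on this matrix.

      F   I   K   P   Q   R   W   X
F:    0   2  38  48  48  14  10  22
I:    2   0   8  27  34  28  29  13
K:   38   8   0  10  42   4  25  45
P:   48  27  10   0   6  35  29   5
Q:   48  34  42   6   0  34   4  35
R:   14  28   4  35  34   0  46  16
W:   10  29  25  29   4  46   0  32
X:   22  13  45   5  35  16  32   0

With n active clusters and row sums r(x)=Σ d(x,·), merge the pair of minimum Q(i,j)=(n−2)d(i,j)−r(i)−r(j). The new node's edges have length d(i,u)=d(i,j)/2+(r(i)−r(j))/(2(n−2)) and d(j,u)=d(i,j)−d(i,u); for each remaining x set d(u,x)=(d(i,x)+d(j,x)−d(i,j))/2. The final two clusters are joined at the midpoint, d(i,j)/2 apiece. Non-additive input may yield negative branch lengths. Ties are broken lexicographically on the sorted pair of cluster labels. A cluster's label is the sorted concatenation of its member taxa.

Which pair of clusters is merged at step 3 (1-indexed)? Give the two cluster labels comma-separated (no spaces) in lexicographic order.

F,I

iteration 1: select Q,W (d=4, Q=-354); attach at lengths (13/3, -1/3); label the merged cluster QW
  updated: d(F,QW)=27, d(I,QW)=59/2, d(K,QW)=63/2, d(P,QW)=31/2, d(QW,R)=38, d(QW,X)=63/2
iteration 2: select K,R (d=4, Q=-503/2); attach at lengths (43/20, 37/20); label the merged cluster KR
  updated: d(F,KR)=24, d(I,KR)=16, d(KR,P)=41/2, d(KR,QW)=131/4, d(KR,X)=57/2
iteration 3: select F,I (d=2, Q=-405/2); attach at lengths (87/16, -55/16); label the merged cluster FI
  updated: d(FI,KR)=19, d(FI,P)=73/2, d(FI,QW)=109/4, d(FI,X)=33/2
iteration 4: select P,X (d=5, Q=-144); attach at lengths (11/6, 19/6); label the merged cluster PX
  updated: d(FI,PX)=24, d(KR,PX)=22, d(PX,QW)=21
iteration 5: select FI,KR (d=19, Q=-106); attach at lengths (69/8, 83/8); label the merged cluster FIKR
  updated: d(FIKR,PX)=27/2, d(FIKR,QW)=41/2
iteration 6: select FIKR,PX (d=27/2, Q=-55); attach at lengths (13/2, 7); label the merged cluster FIKPRX
  updated: d(FIKPRX,QW)=14
iteration 7: select FIKPRX,QW (d=14); attach at lengths (7, 7); label the merged cluster FIKPQRWX
final tree: ((((F:87/16,I:-55/16):69/8,(K:43/20,R:37/20):83/8):13/2,(P:11/6,X:19/6):7):7,(Q:13/3,W:-1/3):7)
total length: 123/2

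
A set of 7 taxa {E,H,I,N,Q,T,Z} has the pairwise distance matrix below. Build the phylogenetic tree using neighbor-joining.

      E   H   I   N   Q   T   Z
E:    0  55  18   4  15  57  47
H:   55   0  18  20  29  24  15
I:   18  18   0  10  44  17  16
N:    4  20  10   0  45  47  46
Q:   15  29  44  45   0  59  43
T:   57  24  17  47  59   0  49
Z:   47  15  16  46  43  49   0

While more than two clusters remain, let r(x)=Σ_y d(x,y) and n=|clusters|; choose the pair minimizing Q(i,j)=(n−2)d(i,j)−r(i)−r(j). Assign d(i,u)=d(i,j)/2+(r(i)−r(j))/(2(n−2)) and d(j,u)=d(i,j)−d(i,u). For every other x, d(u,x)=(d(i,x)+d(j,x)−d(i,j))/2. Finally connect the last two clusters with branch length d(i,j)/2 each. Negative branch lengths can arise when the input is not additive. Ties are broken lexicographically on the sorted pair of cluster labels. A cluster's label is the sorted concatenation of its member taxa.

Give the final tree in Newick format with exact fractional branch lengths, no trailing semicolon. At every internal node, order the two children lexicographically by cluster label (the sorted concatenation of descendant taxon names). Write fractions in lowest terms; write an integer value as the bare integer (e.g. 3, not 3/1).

(((((E:18/5,Q:57/5):91/8,N:45/8):47/4,(H:5/4,Z:55/4):27/4):4,I:-35/8):171/16,T:171/16)

step 1: merge (E,Q) at d=15, Q=-356; branch lengths E→18/5, Q→57/5; new cluster EQ
  updated: d(EQ,H)=69/2, d(EQ,I)=47/2, d(EQ,N)=17, d(EQ,T)=101/2, d(EQ,Z)=75/2
step 2: merge (EQ,N) at d=17, Q=-235; branch lengths EQ→91/8, N→45/8; new cluster ENQ
  updated: d(ENQ,H)=75/4, d(ENQ,I)=33/4, d(ENQ,T)=161/4, d(ENQ,Z)=133/4
step 3: merge (H,Z) at d=15, Q=-144; branch lengths H→5/4, Z→55/4; new cluster HZ
  updated: d(ENQ,HZ)=37/2, d(HZ,I)=19/2, d(HZ,T)=29
step 4: merge (ENQ,HZ) at d=37/2, Q=-87; branch lengths ENQ→47/4, HZ→27/4; new cluster EHNQZ
  updated: d(EHNQZ,I)=-3/8, d(EHNQZ,T)=203/8
step 5: merge (EHNQZ,I) at d=-3/8, Q=-42; branch lengths EHNQZ→4, I→-35/8; new cluster EHINQZ
  updated: d(EHINQZ,T)=171/8
step 6: merge (EHINQZ,T) at d=171/8; branch lengths EHINQZ→171/16, T→171/16; new cluster EHINQTZ
final tree: (((((E:18/5,Q:57/5):91/8,N:45/8):47/4,(H:5/4,Z:55/4):27/4):4,I:-35/8):171/16,T:171/16)
total length: 173/2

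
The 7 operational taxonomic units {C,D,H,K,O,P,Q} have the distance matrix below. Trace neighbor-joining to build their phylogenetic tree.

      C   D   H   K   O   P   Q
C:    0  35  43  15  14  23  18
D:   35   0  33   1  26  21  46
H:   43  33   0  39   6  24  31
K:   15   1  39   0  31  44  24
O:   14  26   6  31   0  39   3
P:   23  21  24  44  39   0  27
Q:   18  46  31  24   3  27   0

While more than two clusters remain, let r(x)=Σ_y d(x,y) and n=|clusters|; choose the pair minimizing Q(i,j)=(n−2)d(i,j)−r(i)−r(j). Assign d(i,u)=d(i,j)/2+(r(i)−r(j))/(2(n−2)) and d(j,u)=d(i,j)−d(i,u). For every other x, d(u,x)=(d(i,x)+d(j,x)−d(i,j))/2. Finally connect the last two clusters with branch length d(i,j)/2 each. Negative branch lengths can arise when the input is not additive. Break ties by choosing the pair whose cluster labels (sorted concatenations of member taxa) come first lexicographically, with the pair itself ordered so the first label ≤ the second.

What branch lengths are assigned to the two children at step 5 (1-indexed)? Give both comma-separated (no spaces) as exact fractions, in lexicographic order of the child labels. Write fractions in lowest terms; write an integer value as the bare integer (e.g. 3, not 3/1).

step 1: merge (D,K) at d=1, Q=-311; branch lengths D→13/10, K→-3/10; new cluster DK
  updated: d(C,DK)=49/2, d(DK,H)=71/2, d(DK,O)=28, d(DK,P)=32, d(DK,Q)=69/2
step 2: merge (H,O) at d=6, Q=-411/2; branch lengths H→147/16, O→-51/16; new cluster HO
  updated: d(C,HO)=51/2, d(DK,HO)=115/4, d(HO,P)=57/2, d(HO,Q)=14
step 3: merge (HO,Q) at d=14, Q=-593/4; branch lengths HO→181/24, Q→155/24; new cluster HOQ
  updated: d(C,HOQ)=59/4, d(DK,HOQ)=197/8, d(HOQ,P)=83/4
step 4: merge (C,DK) at d=49/2, Q=-755/8; branch lengths C→241/32, DK→543/32; new cluster CDK
  updated: d(CDK,HOQ)=119/16, d(CDK,P)=61/4
step 5: merge (CDK,HOQ) at d=119/16, Q=-695/16; branch lengths CDK→31/32, HOQ→207/32; new cluster CDHKOQ
  updated: d(CDHKOQ,P)=457/32
step 6: merge (CDHKOQ,P) at d=457/32; branch lengths CDHKOQ→457/64, P→457/64; new cluster CDHKOPQ
final tree: (((C:241/32,(D:13/10,K:-3/10):543/32):31/32,((H:147/16,O:-51/16):181/24,Q:155/24):207/32):457/64,P:457/64)
total length: 2151/32

31/32,207/32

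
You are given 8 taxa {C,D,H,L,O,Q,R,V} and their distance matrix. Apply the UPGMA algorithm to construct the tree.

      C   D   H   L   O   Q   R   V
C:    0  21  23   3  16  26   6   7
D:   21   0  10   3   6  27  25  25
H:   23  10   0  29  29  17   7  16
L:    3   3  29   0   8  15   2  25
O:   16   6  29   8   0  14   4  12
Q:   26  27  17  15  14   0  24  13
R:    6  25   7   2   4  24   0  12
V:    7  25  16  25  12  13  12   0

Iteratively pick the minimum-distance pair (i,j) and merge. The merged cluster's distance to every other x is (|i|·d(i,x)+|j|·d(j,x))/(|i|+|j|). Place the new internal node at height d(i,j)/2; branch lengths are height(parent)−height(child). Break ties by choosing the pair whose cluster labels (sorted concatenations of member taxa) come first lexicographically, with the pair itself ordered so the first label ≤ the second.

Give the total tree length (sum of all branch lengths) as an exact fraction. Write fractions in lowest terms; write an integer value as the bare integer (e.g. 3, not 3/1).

iteration 1: select L,R (d=2); attach at lengths (1, 1); label the merged cluster LR
  updated: d(C,LR)=9/2, d(D,LR)=14, d(H,LR)=18, d(LR,O)=6, d(LR,Q)=39/2, d(LR,V)=37/2
iteration 2: select C,LR (d=9/2); attach at lengths (9/4, 5/4); label the merged cluster CLR
  updated: d(CLR,D)=49/3, d(CLR,H)=59/3, d(CLR,O)=28/3, d(CLR,Q)=65/3, d(CLR,V)=44/3
iteration 3: select D,O (d=6); attach at lengths (3, 3); label the merged cluster DO
  updated: d(CLR,DO)=77/6, d(DO,H)=39/2, d(DO,Q)=41/2, d(DO,V)=37/2
iteration 4: select CLR,DO (d=77/6); attach at lengths (25/6, 41/12); label the merged cluster CDLOR
  updated: d(CDLOR,H)=98/5, d(CDLOR,Q)=106/5, d(CDLOR,V)=81/5
iteration 5: select Q,V (d=13); attach at lengths (13/2, 13/2); label the merged cluster QV
  updated: d(CDLOR,QV)=187/10, d(H,QV)=33/2
iteration 6: select H,QV (d=33/2); attach at lengths (33/4, 7/4); label the merged cluster HQV
  updated: d(CDLOR,HQV)=19
iteration 7: select CDLOR,HQV (d=19); attach at lengths (37/12, 5/4); label the merged cluster CDHLOQRV
final tree: (((C:9/4,(L:1,R:1):5/4):25/6,(D:3,O:3):41/12):37/12,(H:33/4,(Q:13/2,V:13/2):7/4):5/4)
total length: 557/12

557/12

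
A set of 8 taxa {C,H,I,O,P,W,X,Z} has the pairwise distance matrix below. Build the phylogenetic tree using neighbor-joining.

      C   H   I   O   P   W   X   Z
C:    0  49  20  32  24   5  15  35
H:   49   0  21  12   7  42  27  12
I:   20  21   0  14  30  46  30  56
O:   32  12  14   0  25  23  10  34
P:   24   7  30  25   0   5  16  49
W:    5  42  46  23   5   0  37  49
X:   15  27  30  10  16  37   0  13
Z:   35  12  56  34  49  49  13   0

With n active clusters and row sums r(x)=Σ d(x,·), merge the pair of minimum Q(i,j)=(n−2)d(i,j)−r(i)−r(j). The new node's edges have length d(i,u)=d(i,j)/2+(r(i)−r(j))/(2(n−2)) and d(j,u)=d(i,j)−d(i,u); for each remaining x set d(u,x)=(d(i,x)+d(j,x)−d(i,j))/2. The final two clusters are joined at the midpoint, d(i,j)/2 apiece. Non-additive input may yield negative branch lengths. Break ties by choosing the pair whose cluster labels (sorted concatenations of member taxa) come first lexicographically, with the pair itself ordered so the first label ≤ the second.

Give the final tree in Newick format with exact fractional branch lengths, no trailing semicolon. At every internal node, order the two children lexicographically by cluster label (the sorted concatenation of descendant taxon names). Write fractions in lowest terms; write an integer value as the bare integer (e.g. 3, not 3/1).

(((((C:1/4,W:19/4):277/32,P:107/32):279/32,(I:331/24,O:5/24):189/32):79/32,(H:-43/20,Z:283/20):333/32):115/64,X:115/64)

1. join C+W (d=5, Q=-357) ⇒ CW; edges |C|=1/4, |W|=19/4
  updated: d(CW,H)=43, d(CW,I)=61/2, d(CW,O)=25, d(CW,P)=12, d(CW,X)=47/2, d(CW,Z)=79/2
2. join H+Z (d=12, Q=-531/2) ⇒ HZ; edges |H|=-43/20, |Z|=283/20
  updated: d(CW,HZ)=141/4, d(HZ,I)=65/2, d(HZ,O)=17, d(HZ,P)=22, d(HZ,X)=14
3. join CW+P (d=12, Q=-733/4) ⇒ CPW; edges |CW|=277/32, |P|=107/32
  updated: d(CPW,HZ)=181/8, d(CPW,I)=97/4, d(CPW,O)=19, d(CPW,X)=55/4
4. join I+O (d=14, Q=-475/4) ⇒ IO; edges |I|=331/24, |O|=5/24
  updated: d(CPW,IO)=117/8, d(HZ,IO)=71/4, d(IO,X)=13
5. join CPW+IO (d=117/8, Q=-537/8) ⇒ CIOPW; edges |CPW|=279/32, |IO|=189/32
  updated: d(CIOPW,HZ)=103/8, d(CIOPW,X)=97/16
6. join CIOPW+HZ (d=103/8, Q=-527/16) ⇒ CHIOPWZ; edges |CIOPW|=79/32, |HZ|=333/32
  updated: d(CHIOPWZ,X)=115/32
7. join CHIOPWZ+X (d=115/32) ⇒ CHIOPWXZ; edges |CHIOPWZ|=115/64, |X|=115/64
final tree: (((((C:1/4,W:19/4):277/32,P:107/32):279/32,(I:331/24,O:5/24):189/32):79/32,(H:-43/20,Z:283/20):333/32):115/64,X:115/64)
total length: 2371/32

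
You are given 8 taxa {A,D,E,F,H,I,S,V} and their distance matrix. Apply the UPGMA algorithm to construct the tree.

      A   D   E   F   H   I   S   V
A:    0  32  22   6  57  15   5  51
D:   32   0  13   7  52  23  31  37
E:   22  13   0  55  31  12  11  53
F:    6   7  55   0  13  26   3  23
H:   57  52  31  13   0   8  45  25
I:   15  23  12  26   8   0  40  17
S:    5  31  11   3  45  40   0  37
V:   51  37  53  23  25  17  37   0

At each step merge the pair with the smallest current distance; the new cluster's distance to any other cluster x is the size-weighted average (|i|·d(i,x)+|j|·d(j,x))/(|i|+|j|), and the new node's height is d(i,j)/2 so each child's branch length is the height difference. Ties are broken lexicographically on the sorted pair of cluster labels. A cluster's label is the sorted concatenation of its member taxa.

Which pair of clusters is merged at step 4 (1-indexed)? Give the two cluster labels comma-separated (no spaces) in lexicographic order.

D,E

iteration 1: select F,S (d=3); attach at lengths (3/2, 3/2); label the merged cluster FS
  updated: d(A,FS)=11/2, d(D,FS)=19, d(E,FS)=33, d(FS,H)=29, d(FS,I)=33, d(FS,V)=30
iteration 2: select A,FS (d=11/2); attach at lengths (11/4, 5/4); label the merged cluster AFS
  updated: d(AFS,D)=70/3, d(AFS,E)=88/3, d(AFS,H)=115/3, d(AFS,I)=27, d(AFS,V)=37
iteration 3: select H,I (d=8); attach at lengths (4, 4); label the merged cluster HI
  updated: d(AFS,HI)=98/3, d(D,HI)=75/2, d(E,HI)=43/2, d(HI,V)=21
iteration 4: select D,E (d=13); attach at lengths (13/2, 13/2); label the merged cluster DE
  updated: d(AFS,DE)=79/3, d(DE,HI)=59/2, d(DE,V)=45
iteration 5: select HI,V (d=21); attach at lengths (13/2, 21/2); label the merged cluster HIV
  updated: d(AFS,HIV)=307/9, d(DE,HIV)=104/3
iteration 6: select AFS,DE (d=79/3); attach at lengths (125/12, 20/3); label the merged cluster ADEFS
  updated: d(ADEFS,HIV)=103/3
iteration 7: select ADEFS,HIV (d=103/3); attach at lengths (4, 20/3); label the merged cluster ADEFHISV
final tree: (((A:11/4,(F:3/2,S:3/2):5/4):125/12,(D:13/2,E:13/2):20/3):4,((H:4,I:4):13/2,V:21/2):20/3)
total length: 291/4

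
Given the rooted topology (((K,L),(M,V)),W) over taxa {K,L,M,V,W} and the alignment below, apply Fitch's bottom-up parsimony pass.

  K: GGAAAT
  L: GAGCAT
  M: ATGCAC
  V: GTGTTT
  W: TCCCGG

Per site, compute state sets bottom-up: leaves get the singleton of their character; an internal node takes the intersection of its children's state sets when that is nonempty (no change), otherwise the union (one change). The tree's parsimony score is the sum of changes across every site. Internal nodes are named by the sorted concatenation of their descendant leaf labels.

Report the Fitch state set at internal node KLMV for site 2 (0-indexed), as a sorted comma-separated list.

G

KL@0: {G} ∩ {G} = {G} (intersection, +0)
MV@0: {A} ∪ {G} = {A,G} (union, +1)
KLMV@0: {G} ∩ {A,G} = {G} (intersection, +0)
KLMVW@0: {G} ∪ {T} = {G,T} (union, +1)
KL@1: {G} ∪ {A} = {A,G} (union, +1)
MV@1: {T} ∩ {T} = {T} (intersection, +0)
KLMV@1: {A,G} ∪ {T} = {A,G,T} (union, +1)
KLMVW@1: {A,G,T} ∪ {C} = {A,C,G,T} (union, +1)
KL@2: {A} ∪ {G} = {A,G} (union, +1)
MV@2: {G} ∩ {G} = {G} (intersection, +0)
KLMV@2: {A,G} ∩ {G} = {G} (intersection, +0)
KLMVW@2: {G} ∪ {C} = {C,G} (union, +1)
KL@3: {A} ∪ {C} = {A,C} (union, +1)
MV@3: {C} ∪ {T} = {C,T} (union, +1)
KLMV@3: {A,C} ∩ {C,T} = {C} (intersection, +0)
KLMVW@3: {C} ∩ {C} = {C} (intersection, +0)
KL@4: {A} ∩ {A} = {A} (intersection, +0)
MV@4: {A} ∪ {T} = {A,T} (union, +1)
KLMV@4: {A} ∩ {A,T} = {A} (intersection, +0)
KLMVW@4: {A} ∪ {G} = {A,G} (union, +1)
KL@5: {T} ∩ {T} = {T} (intersection, +0)
MV@5: {C} ∪ {T} = {C,T} (union, +1)
KLMV@5: {T} ∩ {C,T} = {T} (intersection, +0)
KLMVW@5: {T} ∪ {G} = {G,T} (union, +1)
per-site changes: [2, 3, 2, 2, 2, 2]; total = 13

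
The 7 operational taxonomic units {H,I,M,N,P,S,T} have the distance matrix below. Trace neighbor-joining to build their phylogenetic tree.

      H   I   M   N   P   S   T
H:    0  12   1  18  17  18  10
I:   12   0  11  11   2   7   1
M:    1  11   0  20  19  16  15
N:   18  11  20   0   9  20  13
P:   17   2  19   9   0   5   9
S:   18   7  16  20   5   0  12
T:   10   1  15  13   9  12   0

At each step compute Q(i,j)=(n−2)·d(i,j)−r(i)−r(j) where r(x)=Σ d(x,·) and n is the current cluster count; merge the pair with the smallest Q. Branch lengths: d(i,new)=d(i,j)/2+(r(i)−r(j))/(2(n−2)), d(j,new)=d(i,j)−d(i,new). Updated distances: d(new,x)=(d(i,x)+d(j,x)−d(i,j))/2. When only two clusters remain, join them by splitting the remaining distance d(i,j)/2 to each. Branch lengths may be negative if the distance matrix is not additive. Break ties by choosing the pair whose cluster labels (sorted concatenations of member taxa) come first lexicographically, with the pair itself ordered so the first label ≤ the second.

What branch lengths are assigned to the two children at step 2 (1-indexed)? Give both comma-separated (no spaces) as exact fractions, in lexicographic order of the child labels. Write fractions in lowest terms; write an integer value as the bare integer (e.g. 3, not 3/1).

step 1: merge (H,M) at d=1, Q=-153; branch lengths H→-1/10, M→11/10; new cluster HM
  updated: d(HM,I)=11, d(HM,N)=37/2, d(HM,P)=35/2, d(HM,S)=33/2, d(HM,T)=12
step 2: merge (P,S) at d=5, Q=-83; branch lengths P→1/4, S→19/4; new cluster PS
  updated: d(HM,PS)=29/2, d(I,PS)=2, d(N,PS)=12, d(PS,T)=8
step 3: merge (I,T) at d=1, Q=-56; branch lengths I→-1, T→2; new cluster IT
  updated: d(HM,IT)=11, d(IT,N)=23/2, d(IT,PS)=9/2
step 4: merge (HM,IT) at d=11, Q=-49; branch lengths HM→39/4, IT→5/4; new cluster HIMT
  updated: d(HIMT,N)=19/2, d(HIMT,PS)=4
step 5: merge (HIMT,N) at d=19/2, Q=-51/2; branch lengths HIMT→3/4, N→35/4; new cluster HIMNT
  updated: d(HIMNT,PS)=13/4
step 6: merge (HIMNT,PS) at d=13/4; branch lengths HIMNT→13/8, PS→13/8; new cluster HIMNPST
final tree: ((((H:-1/10,M:11/10):39/4,(I:-1,T:2):5/4):3/4,N:35/4):13/8,(P:1/4,S:19/4):13/8)
total length: 123/4

1/4,19/4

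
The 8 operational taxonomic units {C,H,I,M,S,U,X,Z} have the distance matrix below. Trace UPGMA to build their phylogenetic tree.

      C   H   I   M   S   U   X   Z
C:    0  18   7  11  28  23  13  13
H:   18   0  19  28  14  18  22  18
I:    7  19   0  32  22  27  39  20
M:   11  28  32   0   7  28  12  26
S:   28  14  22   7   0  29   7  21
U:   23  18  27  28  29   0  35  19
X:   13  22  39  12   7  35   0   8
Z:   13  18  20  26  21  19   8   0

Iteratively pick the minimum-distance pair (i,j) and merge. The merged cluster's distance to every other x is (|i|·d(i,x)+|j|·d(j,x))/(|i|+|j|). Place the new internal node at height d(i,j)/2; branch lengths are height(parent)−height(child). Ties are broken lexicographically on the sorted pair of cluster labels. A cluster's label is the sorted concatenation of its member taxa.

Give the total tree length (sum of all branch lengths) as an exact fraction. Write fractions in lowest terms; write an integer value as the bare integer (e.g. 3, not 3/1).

997/16

1. join C+I (d=7) ⇒ CI; edges |C|=7/2, |I|=7/2
  updated: d(CI,H)=37/2, d(CI,M)=43/2, d(CI,S)=25, d(CI,U)=25, d(CI,X)=26, d(CI,Z)=33/2
2. join M+S (d=7) ⇒ MS; edges |M|=7/2, |S|=7/2
  updated: d(CI,MS)=93/4, d(H,MS)=21, d(MS,U)=57/2, d(MS,X)=19/2, d(MS,Z)=47/2
3. join X+Z (d=8) ⇒ XZ; edges |X|=4, |Z|=4
  updated: d(CI,XZ)=85/4, d(H,XZ)=20, d(MS,XZ)=33/2, d(U,XZ)=27
4. join MS+XZ (d=33/2) ⇒ MSXZ; edges |MS|=19/4, |XZ|=17/4
  updated: d(CI,MSXZ)=89/4, d(H,MSXZ)=41/2, d(MSXZ,U)=111/4
5. join H+U (d=18) ⇒ HU; edges |H|=9, |U|=9
  updated: d(CI,HU)=87/4, d(HU,MSXZ)=193/8
6. join CI+HU (d=87/4) ⇒ CHIU; edges |CI|=59/8, |HU|=15/8
  updated: d(CHIU,MSXZ)=371/16
7. join CHIU+MSXZ (d=371/16) ⇒ CHIMSUXZ; edges |CHIU|=23/32, |MSXZ|=107/32
final tree: (((C:7/2,I:7/2):59/8,(H:9,U:9):15/8):23/32,((M:7/2,S:7/2):19/4,(X:4,Z:4):17/4):107/32)
total length: 997/16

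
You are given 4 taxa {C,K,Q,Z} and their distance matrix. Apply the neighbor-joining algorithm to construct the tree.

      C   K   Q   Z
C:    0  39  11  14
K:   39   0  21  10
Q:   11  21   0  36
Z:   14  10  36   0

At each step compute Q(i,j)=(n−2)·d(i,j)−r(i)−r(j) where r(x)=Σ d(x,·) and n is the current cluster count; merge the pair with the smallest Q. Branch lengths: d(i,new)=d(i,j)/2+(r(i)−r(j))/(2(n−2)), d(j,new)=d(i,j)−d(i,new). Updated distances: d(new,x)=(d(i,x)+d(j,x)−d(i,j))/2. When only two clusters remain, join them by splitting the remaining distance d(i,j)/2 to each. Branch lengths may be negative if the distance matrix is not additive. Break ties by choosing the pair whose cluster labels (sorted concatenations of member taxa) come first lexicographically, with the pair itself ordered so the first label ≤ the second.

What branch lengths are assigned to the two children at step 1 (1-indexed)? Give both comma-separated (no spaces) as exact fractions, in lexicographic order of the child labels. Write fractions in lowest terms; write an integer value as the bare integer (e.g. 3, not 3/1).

9/2,13/2

1. join C+Q (d=11, Q=-110) ⇒ CQ; edges |C|=9/2, |Q|=13/2
  updated: d(CQ,K)=49/2, d(CQ,Z)=39/2
2. join CQ+K (d=49/2, Q=-54) ⇒ CKQ; edges |CQ|=17, |K|=15/2
  updated: d(CKQ,Z)=5/2
3. join CKQ+Z (d=5/2) ⇒ CKQZ; edges |CKQ|=5/4, |Z|=5/4
final tree: (((C:9/2,Q:13/2):17,K:15/2):5/4,Z:5/4)
total length: 38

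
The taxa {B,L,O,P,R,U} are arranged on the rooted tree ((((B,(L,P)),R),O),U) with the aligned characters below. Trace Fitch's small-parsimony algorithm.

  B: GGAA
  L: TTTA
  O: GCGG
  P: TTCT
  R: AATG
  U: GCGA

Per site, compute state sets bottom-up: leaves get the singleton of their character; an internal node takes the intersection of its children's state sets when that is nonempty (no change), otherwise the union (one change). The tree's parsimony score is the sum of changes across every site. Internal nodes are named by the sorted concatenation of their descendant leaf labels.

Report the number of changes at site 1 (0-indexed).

site 0, node LP: L={T} ∩ P={T} → {T} (+0)
site 0, node BLP: B={G} ∪ LP={T} → {G,T} (+1)
site 0, node BLPR: BLP={G,T} ∪ R={A} → {A,G,T} (+1)
site 0, node BLOPR: BLPR={A,G,T} ∩ O={G} → {G} (+0)
site 0, node BLOPRU: BLOPR={G} ∩ U={G} → {G} (+0)
site 1, node LP: L={T} ∩ P={T} → {T} (+0)
site 1, node BLP: B={G} ∪ LP={T} → {G,T} (+1)
site 1, node BLPR: BLP={G,T} ∪ R={A} → {A,G,T} (+1)
site 1, node BLOPR: BLPR={A,G,T} ∪ O={C} → {A,C,G,T} (+1)
site 1, node BLOPRU: BLOPR={A,C,G,T} ∩ U={C} → {C} (+0)
site 2, node LP: L={T} ∪ P={C} → {C,T} (+1)
site 2, node BLP: B={A} ∪ LP={C,T} → {A,C,T} (+1)
site 2, node BLPR: BLP={A,C,T} ∩ R={T} → {T} (+0)
site 2, node BLOPR: BLPR={T} ∪ O={G} → {G,T} (+1)
site 2, node BLOPRU: BLOPR={G,T} ∩ U={G} → {G} (+0)
site 3, node LP: L={A} ∪ P={T} → {A,T} (+1)
site 3, node BLP: B={A} ∩ LP={A,T} → {A} (+0)
site 3, node BLPR: BLP={A} ∪ R={G} → {A,G} (+1)
site 3, node BLOPR: BLPR={A,G} ∩ O={G} → {G} (+0)
site 3, node BLOPRU: BLOPR={G} ∪ U={A} → {A,G} (+1)
per-site changes: [2, 3, 3, 3]; total = 11

3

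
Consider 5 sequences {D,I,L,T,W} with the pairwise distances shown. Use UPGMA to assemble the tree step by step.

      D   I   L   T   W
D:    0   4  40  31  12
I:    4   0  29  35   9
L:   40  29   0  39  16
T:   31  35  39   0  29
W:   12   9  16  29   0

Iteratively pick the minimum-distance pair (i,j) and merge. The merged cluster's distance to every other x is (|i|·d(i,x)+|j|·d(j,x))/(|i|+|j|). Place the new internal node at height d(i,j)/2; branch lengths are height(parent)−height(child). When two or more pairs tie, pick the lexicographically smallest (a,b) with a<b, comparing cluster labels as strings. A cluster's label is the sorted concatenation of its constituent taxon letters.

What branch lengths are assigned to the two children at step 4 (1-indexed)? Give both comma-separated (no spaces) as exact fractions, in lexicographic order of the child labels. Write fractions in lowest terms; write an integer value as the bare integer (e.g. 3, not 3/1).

31/12,67/4

iteration 1: select D,I (d=4); attach at lengths (2, 2); label the merged cluster DI
  updated: d(DI,L)=69/2, d(DI,T)=33, d(DI,W)=21/2
iteration 2: select DI,W (d=21/2); attach at lengths (13/4, 21/4); label the merged cluster DIW
  updated: d(DIW,L)=85/3, d(DIW,T)=95/3
iteration 3: select DIW,L (d=85/3); attach at lengths (107/12, 85/6); label the merged cluster DILW
  updated: d(DILW,T)=67/2
iteration 4: select DILW,T (d=67/2); attach at lengths (31/12, 67/4); label the merged cluster DILTW
final tree: ((((D:2,I:2):13/4,W:21/4):107/12,L:85/6):31/12,T:67/4)
total length: 659/12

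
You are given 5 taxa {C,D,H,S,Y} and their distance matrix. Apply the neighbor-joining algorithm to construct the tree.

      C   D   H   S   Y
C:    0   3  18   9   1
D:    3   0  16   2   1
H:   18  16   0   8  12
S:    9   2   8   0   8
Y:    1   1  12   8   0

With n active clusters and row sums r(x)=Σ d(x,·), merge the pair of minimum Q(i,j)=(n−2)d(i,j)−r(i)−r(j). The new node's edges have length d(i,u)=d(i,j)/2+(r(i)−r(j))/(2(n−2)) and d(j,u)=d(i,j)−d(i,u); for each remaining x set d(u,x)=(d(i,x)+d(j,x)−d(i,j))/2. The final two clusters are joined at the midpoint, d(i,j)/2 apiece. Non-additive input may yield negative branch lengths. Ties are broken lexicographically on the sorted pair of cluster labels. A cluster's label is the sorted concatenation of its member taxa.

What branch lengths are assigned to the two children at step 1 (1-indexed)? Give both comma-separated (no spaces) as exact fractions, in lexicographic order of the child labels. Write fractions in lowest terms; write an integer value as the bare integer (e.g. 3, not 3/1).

step 1: merge (H,S) at d=8, Q=-57; branch lengths H→17/2, S→-1/2; new cluster HS
  updated: d(C,HS)=19/2, d(D,HS)=5, d(HS,Y)=6
step 2: merge (C,Y) at d=1, Q=-39/2; branch lengths C→15/8, Y→-7/8; new cluster CY
  updated: d(CY,D)=3/2, d(CY,HS)=29/4
step 3: merge (CY,D) at d=3/2, Q=-55/4; branch lengths CY→15/8, D→-3/8; new cluster CDY
  updated: d(CDY,HS)=43/8
step 4: merge (CDY,HS) at d=43/8; branch lengths CDY→43/16, HS→43/16; new cluster CDHSY
final tree: (((C:15/8,Y:-7/8):15/8,D:-3/8):43/16,(H:17/2,S:-1/2):43/16)
total length: 127/8

17/2,-1/2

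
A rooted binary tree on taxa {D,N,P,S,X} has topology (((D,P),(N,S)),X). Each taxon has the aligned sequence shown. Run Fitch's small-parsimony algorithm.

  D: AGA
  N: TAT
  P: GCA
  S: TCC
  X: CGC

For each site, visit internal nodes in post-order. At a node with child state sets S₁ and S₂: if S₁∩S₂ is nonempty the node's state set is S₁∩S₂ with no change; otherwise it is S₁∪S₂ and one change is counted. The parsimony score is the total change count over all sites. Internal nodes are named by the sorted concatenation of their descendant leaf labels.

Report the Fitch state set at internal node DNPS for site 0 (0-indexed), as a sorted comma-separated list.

site 0, node DP: D={A} ∪ P={G} → {A,G} (+1)
site 0, node NS: N={T} ∩ S={T} → {T} (+0)
site 0, node DNPS: DP={A,G} ∪ NS={T} → {A,G,T} (+1)
site 0, node DNPSX: DNPS={A,G,T} ∪ X={C} → {A,C,G,T} (+1)
site 1, node DP: D={G} ∪ P={C} → {C,G} (+1)
site 1, node NS: N={A} ∪ S={C} → {A,C} (+1)
site 1, node DNPS: DP={C,G} ∩ NS={A,C} → {C} (+0)
site 1, node DNPSX: DNPS={C} ∪ X={G} → {C,G} (+1)
site 2, node DP: D={A} ∩ P={A} → {A} (+0)
site 2, node NS: N={T} ∪ S={C} → {C,T} (+1)
site 2, node DNPS: DP={A} ∪ NS={C,T} → {A,C,T} (+1)
site 2, node DNPSX: DNPS={A,C,T} ∩ X={C} → {C} (+0)
per-site changes: [3, 3, 2]; total = 8

A,G,T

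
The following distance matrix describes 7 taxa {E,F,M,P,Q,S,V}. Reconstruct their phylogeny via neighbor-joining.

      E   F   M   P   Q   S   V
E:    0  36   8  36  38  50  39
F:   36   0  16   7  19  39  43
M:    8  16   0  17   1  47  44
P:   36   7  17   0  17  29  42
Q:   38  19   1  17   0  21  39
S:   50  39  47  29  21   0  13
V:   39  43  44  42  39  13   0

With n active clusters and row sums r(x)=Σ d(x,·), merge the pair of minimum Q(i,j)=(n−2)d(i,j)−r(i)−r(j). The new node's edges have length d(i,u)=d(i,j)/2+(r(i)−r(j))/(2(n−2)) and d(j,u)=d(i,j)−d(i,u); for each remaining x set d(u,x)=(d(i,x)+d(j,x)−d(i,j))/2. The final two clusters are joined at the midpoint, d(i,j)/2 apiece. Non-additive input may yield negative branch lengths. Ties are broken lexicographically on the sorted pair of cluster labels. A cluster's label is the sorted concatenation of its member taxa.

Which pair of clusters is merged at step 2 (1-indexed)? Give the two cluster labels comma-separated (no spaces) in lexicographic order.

1. join S+V (d=13, Q=-354) ⇒ SV; edges |S|=22/5, |V|=43/5
  updated: d(E,SV)=38, d(F,SV)=69/2, d(M,SV)=39, d(P,SV)=29, d(Q,SV)=47/2
2. join E+M (d=8, Q=-205) ⇒ EM; edges |E|=107/8, |M|=-43/8
  updated: d(EM,F)=22, d(EM,P)=45/2, d(EM,Q)=31/2, d(EM,SV)=69/2
3. join F+P (d=7, Q=-137) ⇒ FP; edges |F|=14/3, |P|=7/3
  updated: d(EM,FP)=75/4, d(FP,Q)=29/2, d(FP,SV)=113/4
4. join EM+FP (d=75/4, Q=-371/4) ⇒ EFMP; edges |EM|=179/16, |FP|=121/16
  updated: d(EFMP,Q)=45/8, d(EFMP,SV)=22
5. join EFMP+Q (d=45/8, Q=-409/8) ⇒ EFMPQ; edges |EFMP|=33/16, |Q|=57/16
  updated: d(EFMPQ,SV)=319/16
6. join EFMPQ+SV (d=319/16) ⇒ EFMPQSV; edges |EFMPQ|=319/32, |SV|=319/32
final tree: ((((E:107/8,M:-43/8):179/16,(F:14/3,P:7/3):121/16):33/16,Q:57/16):319/32,(S:22/5,V:43/5):319/32)
total length: 1157/16

E,M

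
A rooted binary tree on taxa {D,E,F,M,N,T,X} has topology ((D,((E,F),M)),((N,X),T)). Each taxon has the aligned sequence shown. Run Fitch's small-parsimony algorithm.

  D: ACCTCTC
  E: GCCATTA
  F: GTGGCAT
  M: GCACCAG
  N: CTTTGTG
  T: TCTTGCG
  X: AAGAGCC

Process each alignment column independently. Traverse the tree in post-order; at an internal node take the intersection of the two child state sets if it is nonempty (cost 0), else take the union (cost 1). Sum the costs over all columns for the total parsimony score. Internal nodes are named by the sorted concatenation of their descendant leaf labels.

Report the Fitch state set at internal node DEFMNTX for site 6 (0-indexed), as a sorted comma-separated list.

site 0, node EF: E={G} ∩ F={G} → {G} (+0)
site 0, node EFM: EF={G} ∩ M={G} → {G} (+0)
site 0, node DEFM: D={A} ∪ EFM={G} → {A,G} (+1)
site 0, node NX: N={C} ∪ X={A} → {A,C} (+1)
site 0, node NTX: NX={A,C} ∪ T={T} → {A,C,T} (+1)
site 0, node DEFMNTX: DEFM={A,G} ∩ NTX={A,C,T} → {A} (+0)
site 1, node EF: E={C} ∪ F={T} → {C,T} (+1)
site 1, node EFM: EF={C,T} ∩ M={C} → {C} (+0)
site 1, node DEFM: D={C} ∩ EFM={C} → {C} (+0)
site 1, node NX: N={T} ∪ X={A} → {A,T} (+1)
site 1, node NTX: NX={A,T} ∪ T={C} → {A,C,T} (+1)
site 1, node DEFMNTX: DEFM={C} ∩ NTX={A,C,T} → {C} (+0)
site 2, node EF: E={C} ∪ F={G} → {C,G} (+1)
site 2, node EFM: EF={C,G} ∪ M={A} → {A,C,G} (+1)
site 2, node DEFM: D={C} ∩ EFM={A,C,G} → {C} (+0)
site 2, node NX: N={T} ∪ X={G} → {G,T} (+1)
site 2, node NTX: NX={G,T} ∩ T={T} → {T} (+0)
site 2, node DEFMNTX: DEFM={C} ∪ NTX={T} → {C,T} (+1)
site 3, node EF: E={A} ∪ F={G} → {A,G} (+1)
site 3, node EFM: EF={A,G} ∪ M={C} → {A,C,G} (+1)
site 3, node DEFM: D={T} ∪ EFM={A,C,G} → {A,C,G,T} (+1)
site 3, node NX: N={T} ∪ X={A} → {A,T} (+1)
site 3, node NTX: NX={A,T} ∩ T={T} → {T} (+0)
site 3, node DEFMNTX: DEFM={A,C,G,T} ∩ NTX={T} → {T} (+0)
site 4, node EF: E={T} ∪ F={C} → {C,T} (+1)
site 4, node EFM: EF={C,T} ∩ M={C} → {C} (+0)
site 4, node DEFM: D={C} ∩ EFM={C} → {C} (+0)
site 4, node NX: N={G} ∩ X={G} → {G} (+0)
site 4, node NTX: NX={G} ∩ T={G} → {G} (+0)
site 4, node DEFMNTX: DEFM={C} ∪ NTX={G} → {C,G} (+1)
site 5, node EF: E={T} ∪ F={A} → {A,T} (+1)
site 5, node EFM: EF={A,T} ∩ M={A} → {A} (+0)
site 5, node DEFM: D={T} ∪ EFM={A} → {A,T} (+1)
site 5, node NX: N={T} ∪ X={C} → {C,T} (+1)
site 5, node NTX: NX={C,T} ∩ T={C} → {C} (+0)
site 5, node DEFMNTX: DEFM={A,T} ∪ NTX={C} → {A,C,T} (+1)
site 6, node EF: E={A} ∪ F={T} → {A,T} (+1)
site 6, node EFM: EF={A,T} ∪ M={G} → {A,G,T} (+1)
site 6, node DEFM: D={C} ∪ EFM={A,G,T} → {A,C,G,T} (+1)
site 6, node NX: N={G} ∪ X={C} → {C,G} (+1)
site 6, node NTX: NX={C,G} ∩ T={G} → {G} (+0)
site 6, node DEFMNTX: DEFM={A,C,G,T} ∩ NTX={G} → {G} (+0)
per-site changes: [3, 3, 4, 4, 2, 4, 4]; total = 24

G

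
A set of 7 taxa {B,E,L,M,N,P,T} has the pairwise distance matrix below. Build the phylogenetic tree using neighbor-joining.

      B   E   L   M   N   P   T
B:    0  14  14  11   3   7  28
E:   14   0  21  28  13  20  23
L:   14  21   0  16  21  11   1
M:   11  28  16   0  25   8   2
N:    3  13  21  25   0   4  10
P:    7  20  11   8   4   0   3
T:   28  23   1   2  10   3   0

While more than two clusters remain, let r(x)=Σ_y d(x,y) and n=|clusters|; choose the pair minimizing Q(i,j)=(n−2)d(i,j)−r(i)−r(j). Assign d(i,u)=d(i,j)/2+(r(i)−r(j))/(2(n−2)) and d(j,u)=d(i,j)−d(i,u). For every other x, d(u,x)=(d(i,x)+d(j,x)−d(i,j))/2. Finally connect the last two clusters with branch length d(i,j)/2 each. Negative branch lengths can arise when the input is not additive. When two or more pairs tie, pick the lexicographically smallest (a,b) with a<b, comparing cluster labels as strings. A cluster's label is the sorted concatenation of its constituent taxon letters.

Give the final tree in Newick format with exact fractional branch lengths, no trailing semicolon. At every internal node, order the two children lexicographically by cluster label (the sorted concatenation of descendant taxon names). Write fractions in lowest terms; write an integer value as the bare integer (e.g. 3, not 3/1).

step 1: merge (M,T) at d=2, Q=-147; branch lengths M→33/10, T→-13/10; new cluster MT
  updated: d(B,MT)=37/2, d(E,MT)=49/2, d(L,MT)=15/2, d(MT,N)=33/2, d(MT,P)=9/2
step 2: merge (L,MT) at d=15/2, Q=-116; branch lengths L→33/8, MT→27/8; new cluster LMT
  updated: d(B,LMT)=25/2, d(E,LMT)=19, d(LMT,N)=15, d(LMT,P)=4
step 3: merge (LMT,P) at d=4, Q=-147/2; branch lengths LMT→55/12, P→-7/12; new cluster LMPT
  updated: d(B,LMPT)=31/4, d(E,LMPT)=35/2, d(LMPT,N)=15/2
step 4: merge (B,N) at d=3, Q=-169/4; branch lengths B→29/16, N→19/16; new cluster BN
  updated: d(BN,E)=12, d(BN,LMPT)=49/8
step 5: merge (BN,E) at d=12, Q=-285/8; branch lengths BN→5/16, E→187/16; new cluster BEN
  updated: d(BEN,LMPT)=93/16
step 6: merge (BEN,LMPT) at d=93/16; branch lengths BEN→93/32, LMPT→93/32; new cluster BELMNPT
final tree: (((B:29/16,N:19/16):5/16,E:187/16):93/32,((L:33/8,(M:33/10,T:-13/10):27/8):55/12,P:-7/12):93/32)
total length: 549/16

(((B:29/16,N:19/16):5/16,E:187/16):93/32,((L:33/8,(M:33/10,T:-13/10):27/8):55/12,P:-7/12):93/32)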